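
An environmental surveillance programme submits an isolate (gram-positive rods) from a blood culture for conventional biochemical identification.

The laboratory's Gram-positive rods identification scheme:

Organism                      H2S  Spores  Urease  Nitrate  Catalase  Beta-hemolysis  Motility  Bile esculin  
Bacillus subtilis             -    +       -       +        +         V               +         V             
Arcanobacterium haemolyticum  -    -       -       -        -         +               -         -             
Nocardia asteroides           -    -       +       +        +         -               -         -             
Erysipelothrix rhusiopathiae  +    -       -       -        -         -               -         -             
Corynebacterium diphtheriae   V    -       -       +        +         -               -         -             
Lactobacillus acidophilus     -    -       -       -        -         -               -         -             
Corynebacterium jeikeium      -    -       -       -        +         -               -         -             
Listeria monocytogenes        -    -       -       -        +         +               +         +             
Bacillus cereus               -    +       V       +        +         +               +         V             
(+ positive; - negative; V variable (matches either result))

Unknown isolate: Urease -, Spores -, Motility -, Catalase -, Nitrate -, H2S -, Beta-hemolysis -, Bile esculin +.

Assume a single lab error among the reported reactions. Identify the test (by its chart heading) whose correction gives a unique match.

Bile esculin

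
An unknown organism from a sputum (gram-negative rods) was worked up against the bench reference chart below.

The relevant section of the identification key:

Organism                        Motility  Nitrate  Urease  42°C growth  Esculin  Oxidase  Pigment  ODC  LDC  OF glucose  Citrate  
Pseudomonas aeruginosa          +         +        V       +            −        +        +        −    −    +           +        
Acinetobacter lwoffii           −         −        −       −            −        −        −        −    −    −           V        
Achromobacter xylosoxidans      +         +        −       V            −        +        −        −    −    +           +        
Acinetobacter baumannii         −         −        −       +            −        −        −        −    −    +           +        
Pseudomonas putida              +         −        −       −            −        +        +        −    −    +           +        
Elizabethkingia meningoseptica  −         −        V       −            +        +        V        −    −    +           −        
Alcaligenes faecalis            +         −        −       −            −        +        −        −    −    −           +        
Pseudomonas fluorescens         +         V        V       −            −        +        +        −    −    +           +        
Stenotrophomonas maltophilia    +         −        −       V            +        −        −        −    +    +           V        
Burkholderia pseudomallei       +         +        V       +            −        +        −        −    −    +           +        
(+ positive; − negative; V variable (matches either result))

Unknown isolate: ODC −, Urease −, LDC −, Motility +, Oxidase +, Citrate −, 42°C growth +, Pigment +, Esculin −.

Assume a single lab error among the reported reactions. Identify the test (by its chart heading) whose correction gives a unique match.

Citrate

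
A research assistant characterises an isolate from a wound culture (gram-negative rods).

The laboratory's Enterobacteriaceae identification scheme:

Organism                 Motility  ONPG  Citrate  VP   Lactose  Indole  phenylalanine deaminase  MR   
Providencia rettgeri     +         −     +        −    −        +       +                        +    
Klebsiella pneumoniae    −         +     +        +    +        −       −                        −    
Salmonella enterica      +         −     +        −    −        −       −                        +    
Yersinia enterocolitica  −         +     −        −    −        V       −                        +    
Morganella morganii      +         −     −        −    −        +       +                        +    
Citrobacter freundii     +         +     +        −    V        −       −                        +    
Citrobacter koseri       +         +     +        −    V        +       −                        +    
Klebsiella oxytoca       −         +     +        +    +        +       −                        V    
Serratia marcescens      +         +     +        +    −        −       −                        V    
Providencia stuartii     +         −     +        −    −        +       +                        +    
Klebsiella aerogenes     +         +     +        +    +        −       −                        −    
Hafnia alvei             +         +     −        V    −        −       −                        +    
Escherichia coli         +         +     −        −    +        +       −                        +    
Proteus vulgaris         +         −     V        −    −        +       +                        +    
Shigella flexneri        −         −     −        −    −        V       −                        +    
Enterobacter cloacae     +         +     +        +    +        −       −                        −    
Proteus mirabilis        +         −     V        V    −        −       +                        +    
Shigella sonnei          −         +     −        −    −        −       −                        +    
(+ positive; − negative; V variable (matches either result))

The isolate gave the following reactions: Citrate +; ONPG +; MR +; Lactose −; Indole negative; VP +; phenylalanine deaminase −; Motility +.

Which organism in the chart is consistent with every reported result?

Serratia marcescens

VP +: excludes 11 organisms — 7 left.
Lactose −: excludes Klebsiella pneumoniae, Klebsiella oxytoca, Klebsiella aerogenes, Enterobacter cloacae — 3 left.
Motility +: all 3 remaining candidates are consistent.
ONPG +: excludes Proteus mirabilis — 2 left.
Indole −: all 2 remaining candidates are consistent.
Citrate +: excludes Hafnia alvei — 1 left.
MR +: the one remaining candidate is consistent.
phenylalanine deaminase −: the one remaining candidate is consistent.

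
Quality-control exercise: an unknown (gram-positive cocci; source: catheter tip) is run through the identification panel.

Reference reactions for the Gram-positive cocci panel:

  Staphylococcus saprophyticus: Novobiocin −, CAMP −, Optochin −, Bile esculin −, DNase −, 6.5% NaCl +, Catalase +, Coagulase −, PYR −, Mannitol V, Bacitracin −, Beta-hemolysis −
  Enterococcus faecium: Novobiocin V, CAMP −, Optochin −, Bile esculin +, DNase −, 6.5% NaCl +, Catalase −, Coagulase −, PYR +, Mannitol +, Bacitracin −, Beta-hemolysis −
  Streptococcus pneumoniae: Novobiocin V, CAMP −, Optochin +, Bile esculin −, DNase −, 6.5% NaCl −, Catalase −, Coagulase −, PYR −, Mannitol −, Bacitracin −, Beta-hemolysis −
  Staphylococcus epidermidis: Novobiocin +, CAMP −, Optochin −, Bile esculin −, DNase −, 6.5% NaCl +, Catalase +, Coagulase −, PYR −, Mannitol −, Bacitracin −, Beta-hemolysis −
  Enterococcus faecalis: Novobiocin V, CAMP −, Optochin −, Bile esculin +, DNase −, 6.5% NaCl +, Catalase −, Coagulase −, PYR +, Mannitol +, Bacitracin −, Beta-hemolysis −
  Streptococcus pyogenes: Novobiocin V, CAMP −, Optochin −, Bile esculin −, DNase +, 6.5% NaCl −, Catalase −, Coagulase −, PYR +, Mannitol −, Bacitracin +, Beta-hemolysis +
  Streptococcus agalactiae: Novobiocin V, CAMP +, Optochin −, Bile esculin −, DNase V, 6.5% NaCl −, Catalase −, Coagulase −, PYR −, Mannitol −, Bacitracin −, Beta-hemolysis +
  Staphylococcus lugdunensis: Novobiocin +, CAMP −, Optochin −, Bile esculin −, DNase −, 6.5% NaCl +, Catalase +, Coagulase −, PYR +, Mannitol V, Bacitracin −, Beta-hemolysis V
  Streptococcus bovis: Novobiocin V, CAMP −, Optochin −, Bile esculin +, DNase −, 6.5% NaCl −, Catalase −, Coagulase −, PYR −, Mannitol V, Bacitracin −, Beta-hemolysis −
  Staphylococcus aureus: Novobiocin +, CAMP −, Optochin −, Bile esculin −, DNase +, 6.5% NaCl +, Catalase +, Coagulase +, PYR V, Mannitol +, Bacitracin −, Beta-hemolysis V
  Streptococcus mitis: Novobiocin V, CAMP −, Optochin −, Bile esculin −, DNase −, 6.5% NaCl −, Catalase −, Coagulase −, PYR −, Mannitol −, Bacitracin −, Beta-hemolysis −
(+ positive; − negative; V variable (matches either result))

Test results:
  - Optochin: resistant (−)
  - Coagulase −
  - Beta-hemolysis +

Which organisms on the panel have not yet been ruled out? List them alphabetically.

Staphylococcus lugdunensis, Streptococcus agalactiae, Streptococcus pyogenes

Coagulase −: excludes Staphylococcus aureus — 10 left.
Beta-hemolysis +: excludes 7 organisms — 3 left.
Optochin −: all 3 remaining candidates are consistent.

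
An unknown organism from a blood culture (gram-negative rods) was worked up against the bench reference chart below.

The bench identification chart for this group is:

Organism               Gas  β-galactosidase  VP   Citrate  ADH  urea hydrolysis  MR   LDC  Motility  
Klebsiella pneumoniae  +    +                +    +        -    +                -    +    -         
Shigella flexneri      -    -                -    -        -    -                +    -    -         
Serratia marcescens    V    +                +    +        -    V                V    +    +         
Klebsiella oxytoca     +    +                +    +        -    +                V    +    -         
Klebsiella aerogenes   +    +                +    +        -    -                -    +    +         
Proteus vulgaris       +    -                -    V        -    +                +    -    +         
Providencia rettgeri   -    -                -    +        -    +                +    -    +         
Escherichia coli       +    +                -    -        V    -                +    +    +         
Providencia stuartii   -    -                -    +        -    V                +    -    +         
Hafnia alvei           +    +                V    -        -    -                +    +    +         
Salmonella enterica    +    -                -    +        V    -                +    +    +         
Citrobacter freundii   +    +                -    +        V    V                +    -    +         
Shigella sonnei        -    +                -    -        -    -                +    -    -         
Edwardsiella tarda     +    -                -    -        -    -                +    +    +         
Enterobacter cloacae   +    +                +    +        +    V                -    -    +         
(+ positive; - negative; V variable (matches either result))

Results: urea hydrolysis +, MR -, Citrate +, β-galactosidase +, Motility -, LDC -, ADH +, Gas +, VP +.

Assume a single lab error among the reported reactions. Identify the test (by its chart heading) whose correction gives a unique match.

Motility

As reported, no row in the chart matches all 9 reactions.
Reversing Motility (to +) → unique match: Enterobacter cloacae.
Reversing Citrate → still no organism matches.
Reversing VP → still no organism matches.
Reversing MR → still no organism matches.
Reversing LDC → still no organism matches.
Reversing β-galactosidase → still no organism matches.
Reversing urea hydrolysis → still no organism matches.
Reversing ADH → still no organism matches.
Reversing Gas → still no organism matches.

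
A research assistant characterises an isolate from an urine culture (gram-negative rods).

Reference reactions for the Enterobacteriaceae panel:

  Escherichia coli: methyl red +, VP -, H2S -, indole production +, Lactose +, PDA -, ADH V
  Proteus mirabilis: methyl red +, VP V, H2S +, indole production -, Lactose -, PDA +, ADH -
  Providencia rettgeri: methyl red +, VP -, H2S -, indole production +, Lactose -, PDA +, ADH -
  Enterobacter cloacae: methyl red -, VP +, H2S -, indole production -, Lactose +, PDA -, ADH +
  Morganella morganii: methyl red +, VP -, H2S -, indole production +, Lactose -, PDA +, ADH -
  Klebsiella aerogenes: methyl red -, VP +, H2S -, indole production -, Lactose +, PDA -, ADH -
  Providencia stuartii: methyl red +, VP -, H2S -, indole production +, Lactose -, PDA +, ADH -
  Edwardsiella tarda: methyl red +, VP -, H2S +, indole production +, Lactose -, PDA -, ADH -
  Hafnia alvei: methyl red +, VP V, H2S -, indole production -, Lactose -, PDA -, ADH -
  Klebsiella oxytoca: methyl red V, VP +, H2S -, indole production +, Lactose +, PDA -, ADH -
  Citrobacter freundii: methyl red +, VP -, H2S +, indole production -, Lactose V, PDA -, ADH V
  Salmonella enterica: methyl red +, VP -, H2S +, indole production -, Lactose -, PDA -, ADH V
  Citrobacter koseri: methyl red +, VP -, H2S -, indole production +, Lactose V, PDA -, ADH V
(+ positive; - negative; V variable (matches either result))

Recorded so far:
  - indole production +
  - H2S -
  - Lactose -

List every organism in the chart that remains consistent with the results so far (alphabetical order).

Citrobacter koseri, Morganella morganii, Providencia rettgeri, Providencia stuartii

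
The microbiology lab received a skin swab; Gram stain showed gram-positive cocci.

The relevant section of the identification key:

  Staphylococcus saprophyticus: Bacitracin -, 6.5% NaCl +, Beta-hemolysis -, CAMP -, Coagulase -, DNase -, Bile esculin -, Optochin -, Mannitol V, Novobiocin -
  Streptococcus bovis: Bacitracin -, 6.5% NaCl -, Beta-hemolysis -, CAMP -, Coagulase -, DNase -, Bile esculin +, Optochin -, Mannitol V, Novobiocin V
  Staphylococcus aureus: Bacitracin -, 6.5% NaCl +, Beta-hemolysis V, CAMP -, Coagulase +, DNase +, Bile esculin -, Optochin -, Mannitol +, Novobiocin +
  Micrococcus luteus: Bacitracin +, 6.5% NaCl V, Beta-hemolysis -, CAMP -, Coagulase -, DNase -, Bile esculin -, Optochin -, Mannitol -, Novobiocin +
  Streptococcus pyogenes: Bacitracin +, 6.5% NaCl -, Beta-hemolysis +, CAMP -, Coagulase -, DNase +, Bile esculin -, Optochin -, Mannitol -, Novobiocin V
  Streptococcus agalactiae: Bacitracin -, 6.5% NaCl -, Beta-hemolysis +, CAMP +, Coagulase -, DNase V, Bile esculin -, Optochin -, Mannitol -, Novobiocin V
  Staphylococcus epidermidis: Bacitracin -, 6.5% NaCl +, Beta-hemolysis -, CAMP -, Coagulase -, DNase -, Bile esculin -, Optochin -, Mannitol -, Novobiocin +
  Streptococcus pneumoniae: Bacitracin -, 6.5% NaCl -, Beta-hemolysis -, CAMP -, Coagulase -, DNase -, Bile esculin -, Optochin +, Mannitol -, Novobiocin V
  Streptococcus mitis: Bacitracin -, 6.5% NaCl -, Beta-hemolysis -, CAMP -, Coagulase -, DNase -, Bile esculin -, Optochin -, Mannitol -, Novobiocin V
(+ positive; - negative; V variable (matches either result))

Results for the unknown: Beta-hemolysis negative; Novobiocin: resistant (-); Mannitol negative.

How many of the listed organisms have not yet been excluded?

Novobiocin -: excludes Staphylococcus aureus, Micrococcus luteus, Staphylococcus epidermidis — 6 left.
Mannitol -: all 6 remaining candidates are consistent.
Beta-hemolysis -: excludes Streptococcus pyogenes, Streptococcus agalactiae — 4 left.
Still consistent: Staphylococcus saprophyticus, Streptococcus bovis, Streptococcus mitis, Streptococcus pneumoniae.

4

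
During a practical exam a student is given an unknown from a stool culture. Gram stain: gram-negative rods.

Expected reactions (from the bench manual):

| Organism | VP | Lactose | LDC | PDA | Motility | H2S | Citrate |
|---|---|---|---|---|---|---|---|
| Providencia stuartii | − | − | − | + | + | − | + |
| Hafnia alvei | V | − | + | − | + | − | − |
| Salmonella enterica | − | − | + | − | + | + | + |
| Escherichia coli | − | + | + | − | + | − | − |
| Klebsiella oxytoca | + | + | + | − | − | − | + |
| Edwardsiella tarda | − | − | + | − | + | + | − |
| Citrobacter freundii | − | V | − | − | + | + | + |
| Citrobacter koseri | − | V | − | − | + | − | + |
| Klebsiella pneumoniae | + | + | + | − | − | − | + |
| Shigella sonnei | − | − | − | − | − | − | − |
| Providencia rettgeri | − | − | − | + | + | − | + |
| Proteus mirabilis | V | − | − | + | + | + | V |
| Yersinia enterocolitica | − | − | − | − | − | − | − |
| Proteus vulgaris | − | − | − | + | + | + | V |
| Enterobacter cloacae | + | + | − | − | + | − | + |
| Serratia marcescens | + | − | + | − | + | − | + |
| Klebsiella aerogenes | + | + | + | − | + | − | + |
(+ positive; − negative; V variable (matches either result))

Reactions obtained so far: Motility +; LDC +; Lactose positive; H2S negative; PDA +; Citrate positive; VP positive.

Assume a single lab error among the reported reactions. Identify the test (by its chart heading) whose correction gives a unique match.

As reported, no row in the chart matches all 7 reactions.
Reversing Lactose → still no organism matches.
Reversing Motility → still no organism matches.
Reversing Citrate → still no organism matches.
Reversing VP → still no organism matches.
Reversing H2S → still no organism matches.
Reversing LDC → still no organism matches.
Reversing PDA (to −) → unique match: Klebsiella aerogenes.

PDA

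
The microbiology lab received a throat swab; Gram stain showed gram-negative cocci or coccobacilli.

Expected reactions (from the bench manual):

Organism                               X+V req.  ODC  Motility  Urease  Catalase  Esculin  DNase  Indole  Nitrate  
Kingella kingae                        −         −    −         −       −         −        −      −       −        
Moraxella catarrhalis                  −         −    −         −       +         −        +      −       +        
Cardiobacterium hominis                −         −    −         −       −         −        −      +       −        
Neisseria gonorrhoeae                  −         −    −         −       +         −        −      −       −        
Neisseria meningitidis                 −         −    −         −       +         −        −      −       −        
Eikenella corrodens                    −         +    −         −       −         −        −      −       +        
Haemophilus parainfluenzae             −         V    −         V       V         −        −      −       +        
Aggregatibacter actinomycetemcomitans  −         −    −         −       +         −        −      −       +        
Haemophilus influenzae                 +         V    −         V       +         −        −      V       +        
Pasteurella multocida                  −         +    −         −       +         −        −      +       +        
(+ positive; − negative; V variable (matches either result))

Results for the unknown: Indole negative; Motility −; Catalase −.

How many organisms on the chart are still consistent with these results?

Catalase −: excludes 6 organisms — 4 left.
Motility −: all 4 remaining candidates are consistent.
Indole −: excludes Cardiobacterium hominis — 3 left.
Still consistent: Eikenella corrodens, Haemophilus parainfluenzae, Kingella kingae.

3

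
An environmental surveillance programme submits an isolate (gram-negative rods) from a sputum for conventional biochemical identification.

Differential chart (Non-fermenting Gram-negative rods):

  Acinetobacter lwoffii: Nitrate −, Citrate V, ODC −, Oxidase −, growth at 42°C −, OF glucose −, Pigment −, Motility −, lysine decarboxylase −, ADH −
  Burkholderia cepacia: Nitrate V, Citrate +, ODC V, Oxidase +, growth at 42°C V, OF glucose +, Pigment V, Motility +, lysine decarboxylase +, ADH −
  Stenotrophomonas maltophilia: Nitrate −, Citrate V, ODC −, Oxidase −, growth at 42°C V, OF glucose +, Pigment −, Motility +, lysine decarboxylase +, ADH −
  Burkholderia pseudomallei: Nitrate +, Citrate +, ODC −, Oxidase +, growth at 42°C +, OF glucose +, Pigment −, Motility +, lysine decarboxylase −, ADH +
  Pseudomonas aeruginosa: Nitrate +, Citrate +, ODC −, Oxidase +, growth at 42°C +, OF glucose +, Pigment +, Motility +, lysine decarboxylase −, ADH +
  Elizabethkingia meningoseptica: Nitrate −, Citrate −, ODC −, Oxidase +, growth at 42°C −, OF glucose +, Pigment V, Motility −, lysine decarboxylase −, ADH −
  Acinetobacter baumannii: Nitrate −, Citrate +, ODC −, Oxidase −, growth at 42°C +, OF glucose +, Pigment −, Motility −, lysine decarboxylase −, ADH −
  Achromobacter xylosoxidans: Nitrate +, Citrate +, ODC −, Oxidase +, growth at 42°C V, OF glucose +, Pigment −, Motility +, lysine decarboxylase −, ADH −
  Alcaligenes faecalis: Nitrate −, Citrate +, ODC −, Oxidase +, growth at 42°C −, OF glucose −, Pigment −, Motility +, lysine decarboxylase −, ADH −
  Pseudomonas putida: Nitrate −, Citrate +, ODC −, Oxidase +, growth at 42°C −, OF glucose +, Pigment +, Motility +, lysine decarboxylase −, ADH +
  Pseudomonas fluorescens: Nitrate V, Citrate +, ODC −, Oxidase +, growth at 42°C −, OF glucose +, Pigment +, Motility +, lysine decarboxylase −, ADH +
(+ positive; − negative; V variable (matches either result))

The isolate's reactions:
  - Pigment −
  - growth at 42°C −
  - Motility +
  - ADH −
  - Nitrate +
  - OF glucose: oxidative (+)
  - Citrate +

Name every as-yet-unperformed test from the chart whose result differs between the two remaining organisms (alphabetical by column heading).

lysine decarboxylase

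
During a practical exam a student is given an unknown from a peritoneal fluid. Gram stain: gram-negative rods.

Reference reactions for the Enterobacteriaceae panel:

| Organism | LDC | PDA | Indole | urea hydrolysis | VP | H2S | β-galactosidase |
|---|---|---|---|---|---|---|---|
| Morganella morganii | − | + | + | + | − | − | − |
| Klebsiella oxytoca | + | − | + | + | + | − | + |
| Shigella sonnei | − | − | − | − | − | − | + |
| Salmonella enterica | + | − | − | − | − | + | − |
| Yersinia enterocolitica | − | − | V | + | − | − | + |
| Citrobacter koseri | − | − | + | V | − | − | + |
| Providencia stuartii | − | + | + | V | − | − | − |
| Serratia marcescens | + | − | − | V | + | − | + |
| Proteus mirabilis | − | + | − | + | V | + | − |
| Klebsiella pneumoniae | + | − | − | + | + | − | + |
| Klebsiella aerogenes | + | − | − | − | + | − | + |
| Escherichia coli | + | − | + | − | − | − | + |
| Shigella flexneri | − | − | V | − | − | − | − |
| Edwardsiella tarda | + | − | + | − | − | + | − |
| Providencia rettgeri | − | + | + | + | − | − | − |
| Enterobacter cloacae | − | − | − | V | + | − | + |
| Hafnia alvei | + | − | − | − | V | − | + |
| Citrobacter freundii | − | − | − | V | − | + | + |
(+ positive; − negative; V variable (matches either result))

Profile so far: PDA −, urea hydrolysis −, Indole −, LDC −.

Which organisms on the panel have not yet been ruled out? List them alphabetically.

Citrobacter freundii, Enterobacter cloacae, Shigella flexneri, Shigella sonnei

urea hydrolysis −: excludes 6 organisms — 12 left.
Indole −: excludes Citrobacter koseri, Providencia stuartii, Escherichia coli, Edwardsiella tarda — 8 left.
PDA −: all 8 remaining candidates are consistent.
LDC −: excludes Salmonella enterica, Serratia marcescens, Klebsiella aerogenes, Hafnia alvei — 4 left.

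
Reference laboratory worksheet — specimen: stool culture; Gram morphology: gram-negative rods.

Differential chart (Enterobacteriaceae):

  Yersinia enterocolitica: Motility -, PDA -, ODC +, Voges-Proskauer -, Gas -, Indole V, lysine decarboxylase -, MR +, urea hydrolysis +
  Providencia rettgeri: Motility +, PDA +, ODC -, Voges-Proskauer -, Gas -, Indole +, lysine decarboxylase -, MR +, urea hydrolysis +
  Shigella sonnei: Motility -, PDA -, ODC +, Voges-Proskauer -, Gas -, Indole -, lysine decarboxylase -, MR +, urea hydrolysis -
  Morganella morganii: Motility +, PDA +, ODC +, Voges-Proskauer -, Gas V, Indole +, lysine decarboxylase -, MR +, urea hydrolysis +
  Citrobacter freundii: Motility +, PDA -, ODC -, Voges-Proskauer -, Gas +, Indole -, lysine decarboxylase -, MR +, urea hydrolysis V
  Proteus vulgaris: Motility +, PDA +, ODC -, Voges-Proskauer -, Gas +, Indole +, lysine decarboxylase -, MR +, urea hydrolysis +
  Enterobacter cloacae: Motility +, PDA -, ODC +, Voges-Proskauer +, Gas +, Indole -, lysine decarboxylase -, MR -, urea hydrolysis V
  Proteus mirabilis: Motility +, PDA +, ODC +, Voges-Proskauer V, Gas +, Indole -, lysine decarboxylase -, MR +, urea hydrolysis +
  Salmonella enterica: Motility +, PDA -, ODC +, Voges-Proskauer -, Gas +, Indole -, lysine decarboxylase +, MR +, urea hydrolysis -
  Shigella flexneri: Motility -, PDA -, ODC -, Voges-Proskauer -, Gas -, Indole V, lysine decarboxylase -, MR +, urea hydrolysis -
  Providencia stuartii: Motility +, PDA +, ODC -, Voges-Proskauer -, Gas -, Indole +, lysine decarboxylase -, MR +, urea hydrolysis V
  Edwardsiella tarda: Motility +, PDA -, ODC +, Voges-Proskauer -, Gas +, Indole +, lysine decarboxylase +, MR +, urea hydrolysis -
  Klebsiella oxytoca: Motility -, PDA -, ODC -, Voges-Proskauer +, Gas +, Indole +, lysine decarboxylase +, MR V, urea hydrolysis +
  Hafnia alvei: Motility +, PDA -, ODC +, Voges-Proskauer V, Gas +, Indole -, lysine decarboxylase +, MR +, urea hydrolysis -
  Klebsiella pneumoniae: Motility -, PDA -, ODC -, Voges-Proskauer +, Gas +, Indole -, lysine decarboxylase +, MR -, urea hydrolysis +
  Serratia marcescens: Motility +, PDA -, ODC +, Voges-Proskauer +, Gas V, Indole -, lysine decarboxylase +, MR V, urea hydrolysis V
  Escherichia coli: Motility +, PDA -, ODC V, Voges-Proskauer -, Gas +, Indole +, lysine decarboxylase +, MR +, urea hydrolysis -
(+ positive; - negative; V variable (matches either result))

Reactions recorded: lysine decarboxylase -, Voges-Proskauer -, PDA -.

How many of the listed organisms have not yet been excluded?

4

Voges-Proskauer -: excludes Enterobacter cloacae, Klebsiella oxytoca, Klebsiella pneumoniae, Serratia marcescens — 13 left.
lysine decarboxylase -: excludes Salmonella enterica, Edwardsiella tarda, Hafnia alvei, Escherichia coli — 9 left.
PDA -: excludes 5 organisms — 4 left.
Still consistent: Citrobacter freundii, Shigella flexneri, Shigella sonnei, Yersinia enterocolitica.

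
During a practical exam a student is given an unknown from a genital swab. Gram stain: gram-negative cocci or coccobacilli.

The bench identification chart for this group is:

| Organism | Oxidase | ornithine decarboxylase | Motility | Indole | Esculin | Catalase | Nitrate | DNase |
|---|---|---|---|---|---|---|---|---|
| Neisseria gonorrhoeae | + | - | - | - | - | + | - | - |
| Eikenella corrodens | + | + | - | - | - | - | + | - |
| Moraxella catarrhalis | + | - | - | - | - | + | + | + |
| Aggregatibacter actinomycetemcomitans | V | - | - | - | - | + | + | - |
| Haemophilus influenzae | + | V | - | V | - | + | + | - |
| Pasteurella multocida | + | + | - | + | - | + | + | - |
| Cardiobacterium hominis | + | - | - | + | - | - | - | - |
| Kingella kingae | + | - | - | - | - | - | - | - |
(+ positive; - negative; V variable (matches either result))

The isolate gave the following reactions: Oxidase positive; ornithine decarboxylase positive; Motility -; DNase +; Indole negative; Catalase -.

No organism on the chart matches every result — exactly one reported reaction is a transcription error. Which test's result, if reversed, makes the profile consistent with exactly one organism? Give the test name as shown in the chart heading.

As reported, no row in the chart matches all 6 reactions.
Reversing Catalase → still no organism matches.
Reversing DNase (to -) → unique match: Eikenella corrodens.
Reversing Motility → still no organism matches.
Reversing Indole → still no organism matches.
Reversing Oxidase → still no organism matches.
Reversing ornithine decarboxylase → still no organism matches.

DNase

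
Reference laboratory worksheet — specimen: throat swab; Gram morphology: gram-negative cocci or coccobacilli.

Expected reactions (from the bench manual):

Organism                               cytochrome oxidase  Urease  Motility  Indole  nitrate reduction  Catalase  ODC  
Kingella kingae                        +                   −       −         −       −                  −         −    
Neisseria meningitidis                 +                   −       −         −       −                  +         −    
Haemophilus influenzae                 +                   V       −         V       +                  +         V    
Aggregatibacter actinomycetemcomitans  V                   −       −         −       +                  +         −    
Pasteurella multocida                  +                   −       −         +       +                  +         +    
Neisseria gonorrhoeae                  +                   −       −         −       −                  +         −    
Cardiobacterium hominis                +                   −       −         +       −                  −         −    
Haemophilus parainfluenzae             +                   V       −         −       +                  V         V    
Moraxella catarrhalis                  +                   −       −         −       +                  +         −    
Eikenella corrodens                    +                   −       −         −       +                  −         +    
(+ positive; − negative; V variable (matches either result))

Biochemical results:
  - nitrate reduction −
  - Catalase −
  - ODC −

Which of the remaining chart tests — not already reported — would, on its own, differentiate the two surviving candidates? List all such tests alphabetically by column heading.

Indole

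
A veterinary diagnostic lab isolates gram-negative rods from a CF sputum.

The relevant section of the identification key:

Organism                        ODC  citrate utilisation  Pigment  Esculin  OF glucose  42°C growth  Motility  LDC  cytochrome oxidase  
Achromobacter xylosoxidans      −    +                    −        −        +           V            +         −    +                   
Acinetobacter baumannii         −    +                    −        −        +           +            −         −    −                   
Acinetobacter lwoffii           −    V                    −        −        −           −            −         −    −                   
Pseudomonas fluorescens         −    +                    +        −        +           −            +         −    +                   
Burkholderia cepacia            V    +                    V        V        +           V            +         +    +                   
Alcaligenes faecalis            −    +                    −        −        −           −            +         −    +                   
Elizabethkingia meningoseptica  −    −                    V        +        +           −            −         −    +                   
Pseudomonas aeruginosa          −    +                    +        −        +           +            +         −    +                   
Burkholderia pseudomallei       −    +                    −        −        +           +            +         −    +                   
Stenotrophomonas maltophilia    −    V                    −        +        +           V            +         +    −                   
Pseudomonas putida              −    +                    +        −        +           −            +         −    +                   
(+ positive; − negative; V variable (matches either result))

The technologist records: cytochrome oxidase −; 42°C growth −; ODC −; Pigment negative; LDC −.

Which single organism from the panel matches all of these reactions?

Acinetobacter lwoffii

ODC −: all 11 remaining candidates are consistent.
Pigment −: excludes Pseudomonas fluorescens, Pseudomonas aeruginosa, Pseudomonas putida — 8 left.
cytochrome oxidase −: excludes 5 organisms — 3 left.
LDC −: excludes Stenotrophomonas maltophilia — 2 left.
42°C growth −: excludes Acinetobacter baumannii — 1 left.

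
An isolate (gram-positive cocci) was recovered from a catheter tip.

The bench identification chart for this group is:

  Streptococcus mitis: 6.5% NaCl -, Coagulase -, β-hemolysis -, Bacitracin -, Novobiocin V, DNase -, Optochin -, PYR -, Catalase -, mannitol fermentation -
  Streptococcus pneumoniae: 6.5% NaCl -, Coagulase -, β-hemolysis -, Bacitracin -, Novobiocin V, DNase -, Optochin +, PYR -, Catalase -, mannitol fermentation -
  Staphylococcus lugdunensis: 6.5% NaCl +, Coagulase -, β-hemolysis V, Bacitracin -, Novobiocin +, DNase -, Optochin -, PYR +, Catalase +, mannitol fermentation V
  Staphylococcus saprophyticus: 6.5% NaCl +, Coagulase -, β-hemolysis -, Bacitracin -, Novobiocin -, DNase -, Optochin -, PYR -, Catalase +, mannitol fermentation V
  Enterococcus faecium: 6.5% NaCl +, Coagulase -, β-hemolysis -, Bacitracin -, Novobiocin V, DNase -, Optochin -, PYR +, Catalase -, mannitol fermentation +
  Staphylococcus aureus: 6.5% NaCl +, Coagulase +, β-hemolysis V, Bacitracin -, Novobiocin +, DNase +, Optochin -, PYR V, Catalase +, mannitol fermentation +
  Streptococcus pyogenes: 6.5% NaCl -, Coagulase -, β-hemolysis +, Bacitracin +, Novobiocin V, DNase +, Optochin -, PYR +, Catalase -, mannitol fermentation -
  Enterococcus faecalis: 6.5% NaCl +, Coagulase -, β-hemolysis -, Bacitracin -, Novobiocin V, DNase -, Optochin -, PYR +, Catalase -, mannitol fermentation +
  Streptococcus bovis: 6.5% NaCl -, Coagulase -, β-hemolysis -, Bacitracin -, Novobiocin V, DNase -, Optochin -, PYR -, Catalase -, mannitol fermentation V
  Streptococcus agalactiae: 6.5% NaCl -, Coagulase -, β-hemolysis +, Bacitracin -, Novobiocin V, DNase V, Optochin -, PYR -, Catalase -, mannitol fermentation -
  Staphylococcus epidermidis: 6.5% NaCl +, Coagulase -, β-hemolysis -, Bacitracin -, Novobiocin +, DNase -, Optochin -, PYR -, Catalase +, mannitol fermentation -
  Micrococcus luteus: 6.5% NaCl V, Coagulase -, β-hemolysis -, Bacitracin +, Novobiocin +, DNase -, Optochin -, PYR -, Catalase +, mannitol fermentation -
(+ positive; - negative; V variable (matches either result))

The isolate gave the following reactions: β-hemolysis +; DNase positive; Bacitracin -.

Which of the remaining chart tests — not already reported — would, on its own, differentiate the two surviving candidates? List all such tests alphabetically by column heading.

Bacitracin -: excludes Streptococcus pyogenes, Micrococcus luteus — 10 left.
β-hemolysis +: excludes 7 organisms — 3 left.
DNase +: excludes Staphylococcus lugdunensis — 2 left.
Two candidates remain: Staphylococcus aureus and Streptococcus agalactiae.
  6.5% NaCl: Staphylococcus aureus +, Streptococcus agalactiae - — discriminates.
  Coagulase: Staphylococcus aureus +, Streptococcus agalactiae - — discriminates.
  Novobiocin: + vs V — variable for at least one, does not separate.
  Optochin: - vs - — same for both, does not separate.
  PYR: V vs - — variable for at least one, does not separate.
  Catalase: Staphylococcus aureus +, Streptococcus agalactiae - — discriminates.
  mannitol fermentation: Staphylococcus aureus +, Streptococcus agalactiae - — discriminates.

6.5% NaCl, Catalase, Coagulase, mannitol fermentation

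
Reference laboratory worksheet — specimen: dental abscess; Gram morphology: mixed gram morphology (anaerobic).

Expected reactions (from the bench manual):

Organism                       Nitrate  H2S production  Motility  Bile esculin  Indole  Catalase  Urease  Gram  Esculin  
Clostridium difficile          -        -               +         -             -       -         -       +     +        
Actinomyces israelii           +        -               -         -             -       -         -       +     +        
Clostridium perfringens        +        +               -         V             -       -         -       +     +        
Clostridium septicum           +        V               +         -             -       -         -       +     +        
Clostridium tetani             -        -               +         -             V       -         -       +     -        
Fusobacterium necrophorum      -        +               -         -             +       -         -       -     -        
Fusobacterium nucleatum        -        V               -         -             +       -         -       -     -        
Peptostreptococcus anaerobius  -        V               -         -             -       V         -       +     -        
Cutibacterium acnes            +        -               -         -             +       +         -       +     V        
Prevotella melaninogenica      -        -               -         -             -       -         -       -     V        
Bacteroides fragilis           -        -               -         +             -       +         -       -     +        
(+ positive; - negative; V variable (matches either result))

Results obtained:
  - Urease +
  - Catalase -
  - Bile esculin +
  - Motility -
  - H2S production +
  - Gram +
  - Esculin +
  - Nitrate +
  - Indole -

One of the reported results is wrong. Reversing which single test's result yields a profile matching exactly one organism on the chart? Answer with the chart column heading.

As reported, no row in the chart matches all 9 reactions.
Reversing Indole → still no organism matches.
Reversing Bile esculin → still no organism matches.
Reversing Urease (to -) → unique match: Clostridium perfringens.
Reversing Catalase → still no organism matches.
Reversing H2S production → still no organism matches.
Reversing Esculin → still no organism matches.
Reversing Gram → still no organism matches.
Reversing Nitrate → still no organism matches.
Reversing Motility → still no organism matches.

Urease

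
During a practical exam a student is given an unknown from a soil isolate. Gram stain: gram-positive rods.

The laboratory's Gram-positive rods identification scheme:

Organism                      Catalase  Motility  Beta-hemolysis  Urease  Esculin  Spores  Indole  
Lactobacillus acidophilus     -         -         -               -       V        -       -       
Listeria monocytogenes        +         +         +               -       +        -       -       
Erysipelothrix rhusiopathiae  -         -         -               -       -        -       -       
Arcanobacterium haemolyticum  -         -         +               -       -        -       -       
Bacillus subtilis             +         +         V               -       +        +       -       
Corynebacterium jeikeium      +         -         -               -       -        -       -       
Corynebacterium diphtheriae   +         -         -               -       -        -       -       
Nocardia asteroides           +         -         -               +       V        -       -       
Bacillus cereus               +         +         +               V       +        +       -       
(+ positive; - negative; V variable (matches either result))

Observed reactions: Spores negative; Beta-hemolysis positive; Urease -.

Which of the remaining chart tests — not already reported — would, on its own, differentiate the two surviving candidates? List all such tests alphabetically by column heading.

Catalase, Esculin, Motility

Beta-hemolysis +: excludes 5 organisms — 4 left.
Urease -: all 4 remaining candidates are consistent.
Spores -: excludes Bacillus subtilis, Bacillus cereus — 2 left.
Two candidates remain: Arcanobacterium haemolyticum and Listeria monocytogenes.
  Catalase: Arcanobacterium haemolyticum -, Listeria monocytogenes + — discriminates.
  Motility: Arcanobacterium haemolyticum -, Listeria monocytogenes + — discriminates.
  Esculin: Arcanobacterium haemolyticum -, Listeria monocytogenes + — discriminates.
  Indole: - vs - — same for both, does not separate.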